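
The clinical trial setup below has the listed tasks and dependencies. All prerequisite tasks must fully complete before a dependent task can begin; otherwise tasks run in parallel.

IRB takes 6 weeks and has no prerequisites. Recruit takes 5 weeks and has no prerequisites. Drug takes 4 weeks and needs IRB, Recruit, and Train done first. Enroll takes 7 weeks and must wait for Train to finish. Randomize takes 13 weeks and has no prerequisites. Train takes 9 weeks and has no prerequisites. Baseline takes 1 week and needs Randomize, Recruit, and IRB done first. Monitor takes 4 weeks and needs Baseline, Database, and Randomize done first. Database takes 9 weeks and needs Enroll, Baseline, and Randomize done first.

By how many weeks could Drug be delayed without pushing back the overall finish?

16

Critical path: Train→Enroll→Database→Monitor = 9+7+9+4 = 29, so the finish is 29 weeks.
The longest chain containing Drug totals 13 weeks.
So Drug can slip 29 − 13 = 16 weeks.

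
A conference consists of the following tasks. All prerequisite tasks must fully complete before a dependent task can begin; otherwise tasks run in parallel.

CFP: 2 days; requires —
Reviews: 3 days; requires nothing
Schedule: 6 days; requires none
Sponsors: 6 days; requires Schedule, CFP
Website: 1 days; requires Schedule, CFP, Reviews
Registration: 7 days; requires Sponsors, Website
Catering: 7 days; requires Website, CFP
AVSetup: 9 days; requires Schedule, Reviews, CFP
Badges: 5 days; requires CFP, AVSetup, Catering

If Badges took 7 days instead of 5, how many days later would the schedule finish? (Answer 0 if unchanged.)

2

The binding path is Schedule→AVSetup→Badges = 6+9+5 = 20; finish at 20 days.
Badges is on the critical path; changing it to 7 makes that path 22 days.
The critical path is still Schedule→AVSetup→Badges; finish is now 22 days.
Change in finish: 22 − 20 = +2 days.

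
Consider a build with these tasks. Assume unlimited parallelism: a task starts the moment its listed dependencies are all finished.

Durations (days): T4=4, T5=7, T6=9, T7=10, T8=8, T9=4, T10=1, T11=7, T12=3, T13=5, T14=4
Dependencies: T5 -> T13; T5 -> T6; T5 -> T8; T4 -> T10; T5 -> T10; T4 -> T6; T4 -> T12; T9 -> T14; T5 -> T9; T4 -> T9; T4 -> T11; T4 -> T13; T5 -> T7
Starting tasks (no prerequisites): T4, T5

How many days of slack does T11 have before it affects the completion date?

6

T5→T7 = 7+10 = 17 sets the makespan at 17 days.
Longest path through T11: 11 days (earliest finish 11, latest finish 17).
Float = 17 − 11 = 6.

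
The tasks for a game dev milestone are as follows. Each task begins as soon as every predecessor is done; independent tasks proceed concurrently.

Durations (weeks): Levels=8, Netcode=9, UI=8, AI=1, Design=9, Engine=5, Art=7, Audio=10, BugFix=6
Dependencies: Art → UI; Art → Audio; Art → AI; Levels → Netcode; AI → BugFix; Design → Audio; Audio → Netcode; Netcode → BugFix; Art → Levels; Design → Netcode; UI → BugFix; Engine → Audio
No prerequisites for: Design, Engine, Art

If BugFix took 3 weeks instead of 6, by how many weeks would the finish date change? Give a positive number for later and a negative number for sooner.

-3

The binding path is Design→Audio→Netcode→BugFix = 9+10+9+6 = 34; finish at 34 weeks.
BugFix is on the critical path; changing it to 3 makes that path 31 weeks.
That remains the longest chain; total 31 weeks.
Change in finish: 31 − 34 = -3 weeks.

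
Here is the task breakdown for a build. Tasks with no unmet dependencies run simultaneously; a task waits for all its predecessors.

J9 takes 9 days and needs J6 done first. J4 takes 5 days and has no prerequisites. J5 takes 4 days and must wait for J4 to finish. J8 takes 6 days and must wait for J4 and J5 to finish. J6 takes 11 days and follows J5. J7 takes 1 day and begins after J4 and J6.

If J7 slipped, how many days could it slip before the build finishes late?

8

J4→J5→J6→J9 = 5+4+11+9 = 29 sets the makespan at 29 days.
Longest path through J7: 21 days (earliest finish 21, latest finish 29).
So J7 can slip 29 − 21 = 8 days.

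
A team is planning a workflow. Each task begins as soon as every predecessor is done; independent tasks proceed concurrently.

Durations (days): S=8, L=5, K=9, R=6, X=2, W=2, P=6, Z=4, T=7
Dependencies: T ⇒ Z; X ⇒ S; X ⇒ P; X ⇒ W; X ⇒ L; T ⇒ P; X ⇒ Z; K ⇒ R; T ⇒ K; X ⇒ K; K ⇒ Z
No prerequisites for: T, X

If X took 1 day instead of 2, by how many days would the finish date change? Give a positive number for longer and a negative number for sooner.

Actual critical path: T→K→R = 7+9+6 = 22 ⇒ 22 days.
The longest path through X is only 17 days, so X has float 5.
No other chain overtakes it, so the finish is 22 days.
Change in finish: 22 − 22 = +0 days.

0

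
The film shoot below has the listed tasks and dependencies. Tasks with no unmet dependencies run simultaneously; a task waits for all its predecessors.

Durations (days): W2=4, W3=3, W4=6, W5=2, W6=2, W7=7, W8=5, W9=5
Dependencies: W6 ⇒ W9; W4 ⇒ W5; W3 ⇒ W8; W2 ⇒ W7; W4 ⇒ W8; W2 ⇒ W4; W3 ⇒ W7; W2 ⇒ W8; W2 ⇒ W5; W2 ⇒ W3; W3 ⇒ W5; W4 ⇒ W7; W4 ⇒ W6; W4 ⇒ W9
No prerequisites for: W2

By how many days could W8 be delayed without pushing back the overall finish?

2

The longest chain is W2→W4→W6→W9 = 4+6+2+5 = 17; overall finish 17 days.
Longest path through W8: 15 days (earliest finish 15, latest finish 17).
Float = 17 − 15 = 2.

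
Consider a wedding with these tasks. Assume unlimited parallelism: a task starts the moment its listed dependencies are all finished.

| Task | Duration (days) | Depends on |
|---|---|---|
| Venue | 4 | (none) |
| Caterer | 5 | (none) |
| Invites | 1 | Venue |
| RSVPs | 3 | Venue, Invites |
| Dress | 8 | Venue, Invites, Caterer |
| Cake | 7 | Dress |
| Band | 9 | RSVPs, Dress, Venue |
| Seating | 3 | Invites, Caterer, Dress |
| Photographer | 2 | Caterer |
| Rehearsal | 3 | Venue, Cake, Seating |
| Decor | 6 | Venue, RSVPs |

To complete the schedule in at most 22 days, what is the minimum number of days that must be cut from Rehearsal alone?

Current finish: 23 days; target: 22.
Rehearsal is on every critical path, so each day cut from Rehearsal cuts the finish by one (this holds down to a finish of 22).
Need 23 − 22 = 1 day off Rehearsal → Rehearsal becomes 2 days, finish becomes 22.

1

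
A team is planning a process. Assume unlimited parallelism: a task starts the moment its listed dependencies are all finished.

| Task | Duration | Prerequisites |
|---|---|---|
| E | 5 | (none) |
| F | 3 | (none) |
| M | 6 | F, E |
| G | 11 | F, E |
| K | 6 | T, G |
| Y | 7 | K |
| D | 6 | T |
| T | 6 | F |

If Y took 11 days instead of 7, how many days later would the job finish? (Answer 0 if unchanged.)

Critical path before the change: E→G→K→Y = 5+11+6+7 = 29 giving 29 days.
Y lies on that path, so at 11 days the path becomes 33 days.
No other chain overtakes it, so the finish is 33 days.
Change in finish: 33 − 29 = +4 days.

4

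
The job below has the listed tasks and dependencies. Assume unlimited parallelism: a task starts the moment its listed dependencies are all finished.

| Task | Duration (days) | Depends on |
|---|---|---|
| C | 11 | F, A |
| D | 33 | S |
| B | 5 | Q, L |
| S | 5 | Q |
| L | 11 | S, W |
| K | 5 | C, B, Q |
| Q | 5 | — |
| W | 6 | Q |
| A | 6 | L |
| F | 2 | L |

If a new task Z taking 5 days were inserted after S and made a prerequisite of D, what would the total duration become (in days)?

48

Originally the job takes 44 days.
With Z inserted, D now waits for max(S, Z).
New critical path: Q→S→Z→D = 5+5+5+33 = 48 ⇒ 48 days.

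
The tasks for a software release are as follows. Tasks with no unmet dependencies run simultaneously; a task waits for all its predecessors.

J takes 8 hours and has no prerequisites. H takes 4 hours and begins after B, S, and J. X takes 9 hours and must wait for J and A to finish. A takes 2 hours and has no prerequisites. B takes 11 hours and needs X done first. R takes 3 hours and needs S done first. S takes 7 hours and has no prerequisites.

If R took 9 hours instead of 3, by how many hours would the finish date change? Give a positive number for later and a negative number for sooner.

Actual critical path: J→X→B→H = 8+9+11+4 = 32 ⇒ 32 hours.
R has 22 hours of float (longest path through it is 10).
The critical path is still J→X→B→H; finish is now 32 hours.
Change in finish: 32 − 32 = +0 hours.

0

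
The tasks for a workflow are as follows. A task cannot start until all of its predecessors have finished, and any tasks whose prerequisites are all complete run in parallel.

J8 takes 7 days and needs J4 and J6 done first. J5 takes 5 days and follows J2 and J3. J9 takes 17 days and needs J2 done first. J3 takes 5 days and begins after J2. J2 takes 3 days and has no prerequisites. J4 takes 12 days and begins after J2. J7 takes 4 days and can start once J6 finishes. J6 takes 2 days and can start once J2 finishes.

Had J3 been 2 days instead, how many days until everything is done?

Actual critical path: J2→J4→J8 = 3+12+7 = 22 ⇒ 22 days.
The longest path through J3 is only 13 days, so J3 has float 9.
No other chain overtakes it, so the finish is 22 days.

22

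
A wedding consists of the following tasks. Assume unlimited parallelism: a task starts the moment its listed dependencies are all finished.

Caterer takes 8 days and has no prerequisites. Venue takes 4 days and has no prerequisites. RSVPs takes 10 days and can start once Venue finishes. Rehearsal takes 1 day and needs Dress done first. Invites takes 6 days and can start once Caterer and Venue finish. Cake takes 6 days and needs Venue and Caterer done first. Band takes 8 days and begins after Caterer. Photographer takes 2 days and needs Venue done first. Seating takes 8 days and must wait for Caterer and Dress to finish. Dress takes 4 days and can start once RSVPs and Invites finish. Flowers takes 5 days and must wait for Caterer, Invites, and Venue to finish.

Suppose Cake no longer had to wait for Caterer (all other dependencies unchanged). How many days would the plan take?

26

Original critical path: Venue→RSVPs→Dress→Seating = 4+10+4+8 = 26 ⇒ 26 days.
Without Caterer→Cake, Cake's earliest start moves from 8 to 4.
New critical path: Venue→RSVPs→Dress→Seating = 4+10+4+8 = 26 ⇒ 26 days.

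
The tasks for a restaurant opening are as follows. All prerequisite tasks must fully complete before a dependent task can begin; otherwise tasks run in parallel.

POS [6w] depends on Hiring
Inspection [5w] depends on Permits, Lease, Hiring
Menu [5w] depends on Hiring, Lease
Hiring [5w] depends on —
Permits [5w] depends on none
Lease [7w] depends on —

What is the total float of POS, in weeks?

1

Critical path: Lease→Menu = 7+5 = 12, so the finish is 12 weeks.
POS finishes as early as 11 and must finish by 12.
So POS can slip 12 − 11 = 1 week.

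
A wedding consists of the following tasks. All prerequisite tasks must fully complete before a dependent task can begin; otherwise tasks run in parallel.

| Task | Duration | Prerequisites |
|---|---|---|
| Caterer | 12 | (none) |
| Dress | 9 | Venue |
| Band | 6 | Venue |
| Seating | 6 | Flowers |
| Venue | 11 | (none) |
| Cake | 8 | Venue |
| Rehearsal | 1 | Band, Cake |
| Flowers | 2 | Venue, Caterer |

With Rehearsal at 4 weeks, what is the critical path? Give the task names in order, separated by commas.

Actual critical path: Venue→Cake→Rehearsal = 11+8+1 = 20 ⇒ 20 weeks.
Rehearsal lies on that path, so at 4 weeks the path becomes 23 weeks.
That remains the longest chain; total 23 weeks.

Venue, Cake, Rehearsal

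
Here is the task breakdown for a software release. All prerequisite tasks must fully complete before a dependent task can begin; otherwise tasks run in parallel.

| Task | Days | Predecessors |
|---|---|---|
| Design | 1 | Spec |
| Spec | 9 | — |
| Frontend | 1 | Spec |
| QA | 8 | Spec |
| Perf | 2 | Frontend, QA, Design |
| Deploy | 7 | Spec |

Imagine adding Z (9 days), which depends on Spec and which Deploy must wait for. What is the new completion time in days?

Originally the software release takes 19 days.
With Z inserted, Deploy now waits for max(Spec, Z).
New critical path: Spec→Z→Deploy = 9+9+7 = 25 ⇒ 25 days.

25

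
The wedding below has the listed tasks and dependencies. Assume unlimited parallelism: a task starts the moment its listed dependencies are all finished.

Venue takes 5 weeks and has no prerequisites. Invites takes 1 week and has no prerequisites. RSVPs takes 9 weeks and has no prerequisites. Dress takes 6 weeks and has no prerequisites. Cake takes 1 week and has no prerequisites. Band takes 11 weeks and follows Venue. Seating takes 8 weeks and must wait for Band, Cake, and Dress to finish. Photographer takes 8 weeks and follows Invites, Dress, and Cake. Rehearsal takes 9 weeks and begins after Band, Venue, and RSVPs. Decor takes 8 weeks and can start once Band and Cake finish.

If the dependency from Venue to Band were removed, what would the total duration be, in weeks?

With the dependency in place, Venue→Band→Rehearsal = 5+11+9 = 25 sets the finish at 25 weeks.
Without Venue→Band, Band's earliest start moves from 5 to 0.
New critical path: Band→Rehearsal = 11+9 = 20 ⇒ 20 weeks.

20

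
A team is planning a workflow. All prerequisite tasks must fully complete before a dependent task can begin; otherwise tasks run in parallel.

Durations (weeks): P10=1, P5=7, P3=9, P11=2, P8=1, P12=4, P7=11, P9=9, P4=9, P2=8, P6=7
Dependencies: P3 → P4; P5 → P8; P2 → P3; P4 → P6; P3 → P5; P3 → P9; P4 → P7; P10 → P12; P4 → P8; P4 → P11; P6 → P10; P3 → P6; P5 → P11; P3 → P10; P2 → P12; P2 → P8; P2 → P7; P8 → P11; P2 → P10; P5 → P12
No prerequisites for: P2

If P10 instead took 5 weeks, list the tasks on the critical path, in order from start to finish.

As given, the longest chain is P2→P3→P4→P6→P10→P12 = 8+9+9+7+1+4 = 38, so the finish is 38 weeks.
P10 is on the critical path; changing it to 5 makes that path 42 weeks.
The critical path is still P2→P3→P4→P6→P10→P12; finish is now 42 weeks.

P2, P3, P4, P6, P10, P12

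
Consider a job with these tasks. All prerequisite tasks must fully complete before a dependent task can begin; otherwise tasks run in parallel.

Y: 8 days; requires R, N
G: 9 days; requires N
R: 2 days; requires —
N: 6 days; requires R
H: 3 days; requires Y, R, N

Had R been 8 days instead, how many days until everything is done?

25

Critical path before the change: R→N→Y→H = 2+6+8+3 = 19 giving 19 days.
R lies on that path, so at 8 days the path becomes 25 days.
That remains the longest chain; total 25 days.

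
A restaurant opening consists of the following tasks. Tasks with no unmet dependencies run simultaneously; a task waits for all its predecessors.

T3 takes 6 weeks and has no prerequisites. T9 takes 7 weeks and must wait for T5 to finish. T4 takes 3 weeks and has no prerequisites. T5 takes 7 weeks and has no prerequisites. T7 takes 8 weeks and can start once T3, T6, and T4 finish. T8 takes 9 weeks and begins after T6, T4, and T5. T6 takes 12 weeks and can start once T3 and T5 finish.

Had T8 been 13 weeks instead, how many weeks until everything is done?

As given, the longest chain is T5→T6→T8 = 7+12+9 = 28, so the finish is 28 weeks.
T8 is on the critical path; changing it to 13 makes that path 32 weeks.
That remains the longest chain; total 32 weeks.

32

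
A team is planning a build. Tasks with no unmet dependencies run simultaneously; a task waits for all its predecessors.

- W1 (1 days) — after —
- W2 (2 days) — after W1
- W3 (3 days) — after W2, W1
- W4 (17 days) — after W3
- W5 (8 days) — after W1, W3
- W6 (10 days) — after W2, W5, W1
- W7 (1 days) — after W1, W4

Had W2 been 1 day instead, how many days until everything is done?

Baseline: W1→W2→W3→W4→W7 = 1+2+3+17+1 = 24 → 24 days.
W2 is on the critical path; changing it to 1 makes that path 23 days.
That remains the longest chain; total 23 days.

23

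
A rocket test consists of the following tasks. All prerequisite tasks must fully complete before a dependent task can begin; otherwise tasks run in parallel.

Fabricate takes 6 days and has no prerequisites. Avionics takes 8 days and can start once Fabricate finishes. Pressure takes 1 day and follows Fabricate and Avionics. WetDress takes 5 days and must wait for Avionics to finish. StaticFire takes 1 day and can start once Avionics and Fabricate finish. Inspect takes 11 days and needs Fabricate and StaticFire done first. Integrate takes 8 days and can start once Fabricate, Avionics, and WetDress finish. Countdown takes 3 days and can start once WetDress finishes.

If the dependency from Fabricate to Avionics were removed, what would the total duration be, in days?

Before: longest chain Fabricate→Avionics→WetDress→Integrate = 6+8+5+8 = 27, finish 27.
Without Fabricate→Avionics, Avionics's earliest start moves from 6 to 0.
The longest chain is now Avionics→WetDress→Integrate = 8+5+8 = 21, so the job takes 21 days.

21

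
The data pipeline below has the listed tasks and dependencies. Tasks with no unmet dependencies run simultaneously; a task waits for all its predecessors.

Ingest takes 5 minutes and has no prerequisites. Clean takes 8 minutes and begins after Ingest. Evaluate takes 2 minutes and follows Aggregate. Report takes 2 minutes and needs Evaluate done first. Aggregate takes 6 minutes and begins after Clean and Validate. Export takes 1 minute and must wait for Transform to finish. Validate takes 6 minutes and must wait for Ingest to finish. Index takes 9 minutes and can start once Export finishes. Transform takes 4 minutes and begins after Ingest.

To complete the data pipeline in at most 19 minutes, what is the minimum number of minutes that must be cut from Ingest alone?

Current finish: 23 minutes; target: 19.
Ingest is on every critical path, so each minute cut from Ingest cuts the finish by one (this holds down to a finish of 19).
Need 23 − 19 = 4 minutes off Ingest → Ingest becomes 1 minute, finish becomes 19.

4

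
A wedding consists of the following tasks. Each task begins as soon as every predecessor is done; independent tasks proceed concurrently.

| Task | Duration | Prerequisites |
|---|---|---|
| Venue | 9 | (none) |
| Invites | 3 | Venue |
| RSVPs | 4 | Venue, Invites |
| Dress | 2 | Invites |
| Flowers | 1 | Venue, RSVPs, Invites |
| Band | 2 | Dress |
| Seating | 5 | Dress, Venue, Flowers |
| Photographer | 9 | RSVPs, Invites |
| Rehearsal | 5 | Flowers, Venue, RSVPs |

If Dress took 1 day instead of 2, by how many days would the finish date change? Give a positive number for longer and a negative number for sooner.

The binding path is Venue→Invites→RSVPs→Photographer = 9+3+4+9 = 25; finish at 25 days.
The longest path through Dress is only 19 days, so Dress has float 6.
No other chain overtakes it, so the finish is 25 days.
Change in finish: 25 − 25 = +0 days.

0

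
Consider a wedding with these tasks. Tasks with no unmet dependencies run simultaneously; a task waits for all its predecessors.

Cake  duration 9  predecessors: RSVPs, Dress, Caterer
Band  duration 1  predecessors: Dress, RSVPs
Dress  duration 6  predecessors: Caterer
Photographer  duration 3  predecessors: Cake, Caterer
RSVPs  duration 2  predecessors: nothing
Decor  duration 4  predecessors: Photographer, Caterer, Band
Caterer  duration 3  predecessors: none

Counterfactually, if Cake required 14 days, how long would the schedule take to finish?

Actual critical path: Caterer→Dress→Cake→Photographer→Decor = 3+6+9+3+4 = 25 ⇒ 25 days.
Cake lies on that path, so at 14 days the path becomes 30 days.
The critical path is still Caterer→Dress→Cake→Photographer→Decor; finish is now 30 days.

30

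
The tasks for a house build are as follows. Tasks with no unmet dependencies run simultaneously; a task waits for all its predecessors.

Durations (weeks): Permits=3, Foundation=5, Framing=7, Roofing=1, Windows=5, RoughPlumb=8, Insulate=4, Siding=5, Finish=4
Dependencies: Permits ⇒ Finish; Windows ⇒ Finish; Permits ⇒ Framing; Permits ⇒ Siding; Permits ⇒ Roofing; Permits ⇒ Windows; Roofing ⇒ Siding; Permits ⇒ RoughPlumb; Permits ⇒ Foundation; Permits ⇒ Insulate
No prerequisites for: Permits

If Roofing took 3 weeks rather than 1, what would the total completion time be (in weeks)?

12

Baseline: Permits→Windows→Finish = 3+5+4 = 12 → 12 weeks.
Roofing has 3 weeks of float (longest path through it is 9).
No other chain overtakes it, so the finish is 12 weeks.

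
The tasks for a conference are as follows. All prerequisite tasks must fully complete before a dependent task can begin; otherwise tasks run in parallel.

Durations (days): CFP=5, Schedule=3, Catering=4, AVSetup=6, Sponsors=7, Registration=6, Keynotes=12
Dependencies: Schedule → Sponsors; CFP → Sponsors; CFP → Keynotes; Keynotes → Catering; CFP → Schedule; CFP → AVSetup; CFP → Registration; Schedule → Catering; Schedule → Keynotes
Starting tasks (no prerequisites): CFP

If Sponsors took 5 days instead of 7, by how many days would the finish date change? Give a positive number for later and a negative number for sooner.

0

As given, the longest chain is CFP→Schedule→Keynotes→Catering = 5+3+12+4 = 24, so the finish is 24 days.
Sponsors has 9 days of float (longest path through it is 15).
That remains the longest chain; total 24 days.
Change in finish: 24 − 24 = +0 days.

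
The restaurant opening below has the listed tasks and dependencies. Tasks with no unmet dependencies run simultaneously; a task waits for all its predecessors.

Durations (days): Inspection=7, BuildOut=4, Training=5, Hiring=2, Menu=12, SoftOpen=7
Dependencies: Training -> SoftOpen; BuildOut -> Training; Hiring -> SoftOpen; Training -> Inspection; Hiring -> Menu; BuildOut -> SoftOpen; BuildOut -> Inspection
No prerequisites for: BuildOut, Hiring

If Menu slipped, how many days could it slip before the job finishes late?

Critical path: BuildOut→Training→SoftOpen = 4+5+7 = 16, so the finish is 16 days.
The longest chain containing Menu totals 14 days.
So Menu can slip 16 − 14 = 2 days.

2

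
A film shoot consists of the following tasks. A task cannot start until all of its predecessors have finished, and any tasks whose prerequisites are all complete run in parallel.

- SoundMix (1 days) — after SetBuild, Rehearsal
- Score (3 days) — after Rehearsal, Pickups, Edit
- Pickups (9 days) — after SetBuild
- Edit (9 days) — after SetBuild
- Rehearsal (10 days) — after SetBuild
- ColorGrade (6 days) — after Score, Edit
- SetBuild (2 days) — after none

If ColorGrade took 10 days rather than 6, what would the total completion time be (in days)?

25

The binding path is SetBuild→Rehearsal→Score→ColorGrade = 2+10+3+6 = 21; finish at 21 days.
Since ColorGrade is critical, the +4 change carries straight to that chain (now 25 days).
No other chain overtakes it, so the finish is 25 days.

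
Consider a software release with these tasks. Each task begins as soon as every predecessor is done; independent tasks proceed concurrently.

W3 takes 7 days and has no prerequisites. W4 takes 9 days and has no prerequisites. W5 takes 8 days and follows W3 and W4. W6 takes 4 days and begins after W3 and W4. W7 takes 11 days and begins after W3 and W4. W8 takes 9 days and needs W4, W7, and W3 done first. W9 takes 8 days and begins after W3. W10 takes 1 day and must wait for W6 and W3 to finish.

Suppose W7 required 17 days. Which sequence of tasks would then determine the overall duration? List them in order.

As given, the longest chain is W4→W7→W8 = 9+11+9 = 29, so the finish is 29 days.
W7 lies on that path, so at 17 days the path becomes 35 days.
No other chain overtakes it, so the finish is 35 days.

W4, W7, W8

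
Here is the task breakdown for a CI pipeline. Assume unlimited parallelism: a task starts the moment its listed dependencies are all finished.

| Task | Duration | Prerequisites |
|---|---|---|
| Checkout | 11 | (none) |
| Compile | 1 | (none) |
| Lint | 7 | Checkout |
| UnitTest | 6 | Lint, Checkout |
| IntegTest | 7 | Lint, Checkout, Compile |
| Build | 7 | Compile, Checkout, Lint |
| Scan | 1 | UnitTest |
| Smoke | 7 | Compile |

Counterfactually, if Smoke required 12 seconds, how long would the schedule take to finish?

25

Critical path before the change: Checkout→Lint→UnitTest→Scan = 11+7+6+1 = 25 giving 25 seconds.
The longest path through Smoke is only 8 seconds, so Smoke has float 17.
That remains the longest chain; total 25 seconds.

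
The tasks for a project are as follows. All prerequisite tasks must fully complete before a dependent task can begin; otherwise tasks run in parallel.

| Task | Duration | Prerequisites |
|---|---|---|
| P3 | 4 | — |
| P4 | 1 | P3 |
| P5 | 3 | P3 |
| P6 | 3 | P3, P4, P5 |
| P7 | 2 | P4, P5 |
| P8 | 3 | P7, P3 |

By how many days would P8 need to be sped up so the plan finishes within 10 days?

Current finish: 12 days; target: 10.
P8 is on every critical path, so each day cut from P8 cuts the finish by one (this holds down to a finish of 10).
Need 12 − 10 = 2 days off P8 → P8 becomes 1 day, finish becomes 10.

2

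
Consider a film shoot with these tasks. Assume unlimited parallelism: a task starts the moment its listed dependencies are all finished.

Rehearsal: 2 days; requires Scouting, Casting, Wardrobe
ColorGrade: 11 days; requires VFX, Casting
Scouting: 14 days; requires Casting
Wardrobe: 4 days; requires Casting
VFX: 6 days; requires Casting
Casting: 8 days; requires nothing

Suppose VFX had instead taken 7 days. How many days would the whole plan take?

26

Baseline: Casting→VFX→ColorGrade = 8+6+11 = 25 → 25 days.
Since VFX is critical, the +1 change carries straight to that chain (now 26 days).
The critical path is still Casting→VFX→ColorGrade; finish is now 26 days.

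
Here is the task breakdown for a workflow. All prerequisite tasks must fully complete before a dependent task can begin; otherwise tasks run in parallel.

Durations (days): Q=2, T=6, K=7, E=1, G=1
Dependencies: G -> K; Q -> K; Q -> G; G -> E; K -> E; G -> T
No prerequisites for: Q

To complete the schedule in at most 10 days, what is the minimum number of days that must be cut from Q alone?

Current finish: 11 days; target: 10.
Q is on every critical path, so each day cut from Q cuts the finish by one (this holds down to a finish of 10).
Need 11 − 10 = 1 day off Q → Q becomes 1 day, finish becomes 10.

1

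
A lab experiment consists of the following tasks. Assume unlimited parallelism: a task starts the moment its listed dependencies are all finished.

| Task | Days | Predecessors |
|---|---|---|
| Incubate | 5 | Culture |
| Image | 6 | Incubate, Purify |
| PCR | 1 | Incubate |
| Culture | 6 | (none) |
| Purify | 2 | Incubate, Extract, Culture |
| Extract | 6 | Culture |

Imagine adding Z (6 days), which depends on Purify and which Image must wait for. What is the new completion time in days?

Originally the schedule takes 20 days.
With Z inserted, Image now waits for max(Incubate, Purify, Z).
New critical path: Culture→Extract→Purify→Z→Image = 6+6+2+6+6 = 26 ⇒ 26 days.

26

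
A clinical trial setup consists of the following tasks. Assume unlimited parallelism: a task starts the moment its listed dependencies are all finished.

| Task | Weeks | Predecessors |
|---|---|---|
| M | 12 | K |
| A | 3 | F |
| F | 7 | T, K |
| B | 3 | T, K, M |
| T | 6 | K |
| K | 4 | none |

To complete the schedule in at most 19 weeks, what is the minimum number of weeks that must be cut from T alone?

1

Current finish: 20 weeks; target: 19.
T is on every critical path, so each week cut from T cuts the finish by one (this holds down to a finish of 19).
Need 20 − 19 = 1 week off T → T becomes 5 weeks, finish becomes 19.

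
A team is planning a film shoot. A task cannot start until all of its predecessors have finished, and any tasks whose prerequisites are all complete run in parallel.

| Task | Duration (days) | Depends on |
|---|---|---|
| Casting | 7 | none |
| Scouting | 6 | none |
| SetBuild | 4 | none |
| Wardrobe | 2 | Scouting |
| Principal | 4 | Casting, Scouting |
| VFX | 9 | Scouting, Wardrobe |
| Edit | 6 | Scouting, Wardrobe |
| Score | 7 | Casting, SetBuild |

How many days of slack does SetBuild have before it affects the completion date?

6

Scouting→Wardrobe→VFX = 6+2+9 = 17 sets the makespan at 17 days.
The longest chain containing SetBuild totals 11 days.
Float = 17 − 11 = 6.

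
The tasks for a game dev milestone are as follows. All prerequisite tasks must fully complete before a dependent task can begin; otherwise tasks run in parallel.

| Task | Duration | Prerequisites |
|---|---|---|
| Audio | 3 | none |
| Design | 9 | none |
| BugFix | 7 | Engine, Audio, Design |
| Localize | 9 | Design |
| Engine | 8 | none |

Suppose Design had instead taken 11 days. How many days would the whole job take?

20

As given, the longest chain is Design→Localize = 9+9 = 18, so the finish is 18 days.
Design lies on that path, so at 11 days the path becomes 20 days.
That remains the longest chain; total 20 days.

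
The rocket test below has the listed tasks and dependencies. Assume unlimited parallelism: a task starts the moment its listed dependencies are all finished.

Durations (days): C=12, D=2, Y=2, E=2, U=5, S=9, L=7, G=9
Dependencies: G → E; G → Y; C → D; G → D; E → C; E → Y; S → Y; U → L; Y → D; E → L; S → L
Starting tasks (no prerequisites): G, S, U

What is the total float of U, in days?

G→E→C→D = 9+2+12+2 = 25 sets the makespan at 25 days.
U finishes as early as 5 and must finish by 18.
Float = 25 − 12 = 13.

13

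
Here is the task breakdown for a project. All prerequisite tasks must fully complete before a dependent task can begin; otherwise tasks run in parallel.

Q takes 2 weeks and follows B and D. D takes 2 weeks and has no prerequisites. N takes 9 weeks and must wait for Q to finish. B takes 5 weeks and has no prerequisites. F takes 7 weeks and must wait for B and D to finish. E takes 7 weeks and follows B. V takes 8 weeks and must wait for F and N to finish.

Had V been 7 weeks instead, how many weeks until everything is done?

23

The binding path is B→Q→N→V = 5+2+9+8 = 24; finish at 24 weeks.
V lies on that path, so at 7 weeks the path becomes 23 weeks.
No other chain overtakes it, so the finish is 23 weeks.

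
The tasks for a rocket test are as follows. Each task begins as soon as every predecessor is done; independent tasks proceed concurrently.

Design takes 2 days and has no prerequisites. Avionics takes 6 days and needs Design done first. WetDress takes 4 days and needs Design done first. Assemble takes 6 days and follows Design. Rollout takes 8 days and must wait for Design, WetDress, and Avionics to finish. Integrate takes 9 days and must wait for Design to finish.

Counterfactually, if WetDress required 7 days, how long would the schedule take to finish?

17

The binding path is Design→Avionics→Rollout = 2+6+8 = 16; finish at 16 days.
The longest path through WetDress is only 14 days, so WetDress has float 2.
Now Design→WetDress→Rollout = 2+7+8 = 17 is longest, so the finish becomes 17 days.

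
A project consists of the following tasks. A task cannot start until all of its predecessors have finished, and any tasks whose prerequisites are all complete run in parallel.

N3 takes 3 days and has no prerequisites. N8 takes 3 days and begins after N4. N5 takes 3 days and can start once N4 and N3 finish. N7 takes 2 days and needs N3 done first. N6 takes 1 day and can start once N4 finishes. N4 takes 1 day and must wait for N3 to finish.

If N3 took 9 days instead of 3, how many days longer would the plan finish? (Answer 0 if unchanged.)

6

Critical path before the change: N3→N4→N5 = 3+1+3 = 7 giving 7 days.
Since N3 is critical, the +6 change carries straight to that chain (now 13 days).
That remains the longest chain; total 13 days.
Change in finish: 13 − 7 = +6 days.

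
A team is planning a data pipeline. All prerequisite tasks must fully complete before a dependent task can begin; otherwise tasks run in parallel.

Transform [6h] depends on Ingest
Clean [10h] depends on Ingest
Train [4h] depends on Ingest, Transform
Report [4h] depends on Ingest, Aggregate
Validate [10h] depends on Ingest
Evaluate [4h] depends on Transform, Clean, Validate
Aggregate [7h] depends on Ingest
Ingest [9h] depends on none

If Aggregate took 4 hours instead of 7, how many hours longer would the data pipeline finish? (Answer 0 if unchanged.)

0

The binding path is Ingest→Clean→Evaluate = 9+10+4 = 23; finish at 23 hours.
The longest path through Aggregate is only 20 hours, so Aggregate has float 3.
No other chain overtakes it, so the finish is 23 hours.
Change in finish: 23 − 23 = +0 hours.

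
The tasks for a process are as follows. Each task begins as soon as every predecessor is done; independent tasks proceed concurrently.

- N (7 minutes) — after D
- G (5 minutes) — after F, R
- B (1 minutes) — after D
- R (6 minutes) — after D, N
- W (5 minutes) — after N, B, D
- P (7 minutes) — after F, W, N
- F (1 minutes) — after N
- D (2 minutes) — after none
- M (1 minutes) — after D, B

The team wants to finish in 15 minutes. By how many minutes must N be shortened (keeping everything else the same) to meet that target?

Current finish: 21 minutes; target: 15.
N is on every critical path, so each minute cut from N cuts the finish by one (this holds down to a finish of 15).
Need 21 − 15 = 6 minutes off N → N becomes 1 minute, finish becomes 15.

6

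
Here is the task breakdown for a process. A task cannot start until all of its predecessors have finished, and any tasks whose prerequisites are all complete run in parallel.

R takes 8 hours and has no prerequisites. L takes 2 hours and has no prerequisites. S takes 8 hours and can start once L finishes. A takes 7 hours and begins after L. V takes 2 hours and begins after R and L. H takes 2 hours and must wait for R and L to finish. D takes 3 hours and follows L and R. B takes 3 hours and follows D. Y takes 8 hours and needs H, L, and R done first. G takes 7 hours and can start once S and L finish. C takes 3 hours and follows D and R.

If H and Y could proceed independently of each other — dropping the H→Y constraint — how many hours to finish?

17

Original critical path: R→H→Y = 8+2+8 = 18 ⇒ 18 hours.
Without H→Y, Y's earliest start moves from 10 to 8.
New critical path: L→S→G = 2+8+7 = 17 ⇒ 17 hours.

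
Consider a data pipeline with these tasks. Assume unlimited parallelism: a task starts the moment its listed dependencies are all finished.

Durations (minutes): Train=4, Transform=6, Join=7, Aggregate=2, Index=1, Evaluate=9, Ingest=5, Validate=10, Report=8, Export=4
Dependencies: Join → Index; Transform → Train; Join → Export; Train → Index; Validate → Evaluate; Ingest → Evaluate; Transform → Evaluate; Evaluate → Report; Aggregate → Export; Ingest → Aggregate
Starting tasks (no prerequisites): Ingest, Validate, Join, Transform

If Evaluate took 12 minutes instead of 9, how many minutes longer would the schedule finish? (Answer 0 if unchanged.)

3

Actual critical path: Validate→Evaluate→Report = 10+9+8 = 27 ⇒ 27 minutes.
Evaluate is on the critical path; changing it to 12 makes that path 30 minutes.
That remains the longest chain; total 30 minutes.
Change in finish: 30 − 27 = +3 minutes.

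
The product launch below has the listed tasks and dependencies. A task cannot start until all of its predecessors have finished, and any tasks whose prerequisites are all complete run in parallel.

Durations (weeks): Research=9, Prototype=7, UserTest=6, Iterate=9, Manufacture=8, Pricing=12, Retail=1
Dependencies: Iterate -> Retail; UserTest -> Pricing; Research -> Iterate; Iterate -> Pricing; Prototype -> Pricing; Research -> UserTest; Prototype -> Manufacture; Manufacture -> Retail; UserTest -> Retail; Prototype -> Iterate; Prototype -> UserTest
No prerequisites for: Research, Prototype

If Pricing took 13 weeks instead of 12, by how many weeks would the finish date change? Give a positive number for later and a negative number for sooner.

1

As given, the longest chain is Research→Iterate→Pricing = 9+9+12 = 30, so the finish is 30 weeks.
Pricing lies on that path, so at 13 weeks the path becomes 31 weeks.
The critical path is still Research→Iterate→Pricing; finish is now 31 weeks.
Change in finish: 31 − 30 = +1 weeks.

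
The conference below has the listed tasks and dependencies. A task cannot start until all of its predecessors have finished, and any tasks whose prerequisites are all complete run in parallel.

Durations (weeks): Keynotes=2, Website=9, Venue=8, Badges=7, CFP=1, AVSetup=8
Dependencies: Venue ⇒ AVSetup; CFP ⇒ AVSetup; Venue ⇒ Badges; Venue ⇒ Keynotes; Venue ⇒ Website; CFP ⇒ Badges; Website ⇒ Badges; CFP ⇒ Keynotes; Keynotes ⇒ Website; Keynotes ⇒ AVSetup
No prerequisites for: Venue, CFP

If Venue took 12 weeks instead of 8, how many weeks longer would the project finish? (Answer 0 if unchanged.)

The binding path is Venue→Keynotes→Website→Badges = 8+2+9+7 = 26; finish at 26 weeks.
Venue lies on that path, so at 12 weeks the path becomes 30 weeks.
That remains the longest chain; total 30 weeks.
Change in finish: 30 − 26 = +4 weeks.

4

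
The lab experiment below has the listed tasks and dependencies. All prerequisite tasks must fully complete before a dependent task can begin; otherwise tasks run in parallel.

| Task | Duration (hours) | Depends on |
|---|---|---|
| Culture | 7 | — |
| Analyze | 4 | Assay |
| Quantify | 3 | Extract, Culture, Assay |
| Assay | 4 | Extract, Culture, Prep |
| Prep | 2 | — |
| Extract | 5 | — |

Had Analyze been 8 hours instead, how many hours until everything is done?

19

Baseline: Culture→Assay→Analyze = 7+4+4 = 15 → 15 hours.
Analyze is on the critical path; changing it to 8 makes that path 19 hours.
No other chain overtakes it, so the finish is 19 hours.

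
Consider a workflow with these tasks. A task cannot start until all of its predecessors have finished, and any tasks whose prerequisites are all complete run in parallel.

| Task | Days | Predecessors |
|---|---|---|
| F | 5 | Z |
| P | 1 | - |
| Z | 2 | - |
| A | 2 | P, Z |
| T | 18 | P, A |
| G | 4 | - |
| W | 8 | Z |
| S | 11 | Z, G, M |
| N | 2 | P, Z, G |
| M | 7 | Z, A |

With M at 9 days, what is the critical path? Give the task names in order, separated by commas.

Actual critical path: Z→A→M→S = 2+2+7+11 = 22 ⇒ 22 days.
M is on the critical path; changing it to 9 makes that path 24 days.
No other chain overtakes it, so the finish is 24 days.

Z, A, M, S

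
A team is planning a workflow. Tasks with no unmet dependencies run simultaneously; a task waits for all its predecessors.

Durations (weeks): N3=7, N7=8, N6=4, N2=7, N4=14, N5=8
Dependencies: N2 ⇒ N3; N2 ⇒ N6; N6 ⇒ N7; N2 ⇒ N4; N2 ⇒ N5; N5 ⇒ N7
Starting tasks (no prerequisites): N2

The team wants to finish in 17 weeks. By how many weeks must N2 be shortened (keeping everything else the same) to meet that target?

6

Current finish: 23 weeks; target: 17.
N2 is on every critical path, so each week cut from N2 cuts the finish by one (this holds down to a finish of 17).
Need 23 − 17 = 6 weeks off N2 → N2 becomes 1 week, finish becomes 17.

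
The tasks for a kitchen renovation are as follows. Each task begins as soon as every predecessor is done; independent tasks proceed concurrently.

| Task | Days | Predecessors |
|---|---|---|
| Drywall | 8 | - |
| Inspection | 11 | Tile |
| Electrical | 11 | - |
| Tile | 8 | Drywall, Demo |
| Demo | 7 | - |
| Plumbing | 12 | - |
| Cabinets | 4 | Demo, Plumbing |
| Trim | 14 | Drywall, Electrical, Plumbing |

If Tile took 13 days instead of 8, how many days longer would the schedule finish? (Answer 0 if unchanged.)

As given, the longest chain is Drywall→Tile→Inspection = 8+8+11 = 27, so the finish is 27 days.
Tile lies on that path, so at 13 days the path becomes 32 days.
That remains the longest chain; total 32 days.
Change in finish: 32 − 27 = +5 days.

5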